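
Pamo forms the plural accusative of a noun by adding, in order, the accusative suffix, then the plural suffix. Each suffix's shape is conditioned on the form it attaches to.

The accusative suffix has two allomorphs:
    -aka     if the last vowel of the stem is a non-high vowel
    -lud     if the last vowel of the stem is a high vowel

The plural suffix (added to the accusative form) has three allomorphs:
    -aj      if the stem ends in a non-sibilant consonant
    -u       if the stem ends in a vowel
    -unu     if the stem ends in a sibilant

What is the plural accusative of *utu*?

*utu*: last vowel = /u/, a high vowel → -lud → *utulud*.
The accusative form *utulud* — final sound /d/ (a non-sibilant consonant) → -aj → *utuludaj*.

utuludaj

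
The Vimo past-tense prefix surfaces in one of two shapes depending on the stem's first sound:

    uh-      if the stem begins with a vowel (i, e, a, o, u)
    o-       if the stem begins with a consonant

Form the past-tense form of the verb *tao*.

The first sound of *tao* is /t/, which is a consonant, so the prefix is o-, giving *otao*.

otao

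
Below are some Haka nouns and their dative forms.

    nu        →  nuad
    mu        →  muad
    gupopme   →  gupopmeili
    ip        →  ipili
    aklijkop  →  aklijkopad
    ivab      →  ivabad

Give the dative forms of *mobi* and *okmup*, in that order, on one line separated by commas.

The pattern is front/back vowel harmony: -ili when the last vowel of the stem is a front vowel (*gupopme*, *ip*); -ad when the last vowel of the stem is a back vowel (*nu*, *mu*, *aklijkop*, *ivab*).
*mobi*: last vowel = /i/, a front vowel → -ili → *mobiili*.
The last vowel of *okmup* is /u/, which is a back vowel, so the suffix is -ad, giving *okmupad*.

mobiili, okmupad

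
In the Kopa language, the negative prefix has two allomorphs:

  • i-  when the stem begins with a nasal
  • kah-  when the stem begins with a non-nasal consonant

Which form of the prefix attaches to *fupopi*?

Since the first consonant of *fupopi* is /f/ (non-nasal), it takes kah-.

kah-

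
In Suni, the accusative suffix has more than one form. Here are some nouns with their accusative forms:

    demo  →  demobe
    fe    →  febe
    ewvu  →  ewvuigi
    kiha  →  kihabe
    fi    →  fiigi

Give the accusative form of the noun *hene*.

henebe

The alternation tracks the last vowel of the stem — -igi when the last vowel of the stem is a high vowel (*ewvu*, *fi*); -be when the last vowel of the stem is a non-high vowel (*demo*, *fe*, *kiha*).
*hene* — last vowel /e/ (a non-high vowel) → -be → *henebe*.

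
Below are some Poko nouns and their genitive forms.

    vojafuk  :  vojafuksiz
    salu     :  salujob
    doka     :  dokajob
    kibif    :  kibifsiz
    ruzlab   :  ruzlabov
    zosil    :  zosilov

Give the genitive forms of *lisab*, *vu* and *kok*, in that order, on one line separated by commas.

The alternation tracks the final sound of the stem — -siz when the stem ends in a voiceless consonant (*vojafuk*, *kibif*); -ov when the stem ends in a voiced consonant (*ruzlab*, *zosil*); -job when the stem ends in a vowel (*salu*, *doka*).
The final sound of *lisab* is /b/, which is a voiced consonant, so the suffix is -ov, giving *lisabov*.
Since the final sound of *vu* is /u/ (a vowel), it takes -job, giving *vujob*.
*kok*: final sound = /k/, a voiceless consonant → -siz → *koksiz*.

lisabov, vujob, koksiz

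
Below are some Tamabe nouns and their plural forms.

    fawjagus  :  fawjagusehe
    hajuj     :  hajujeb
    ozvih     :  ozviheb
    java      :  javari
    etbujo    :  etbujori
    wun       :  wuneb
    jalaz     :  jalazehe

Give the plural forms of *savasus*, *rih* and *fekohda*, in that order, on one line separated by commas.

savasusehe, riheb, fekohdari

The suffix is conditioned by the final sound: -ehe when the stem ends in a sibilant (*fawjagus*, *jalaz*); -eb when the stem ends in a non-sibilant consonant (*hajuj*, *ozvih*, *wun*); -ri when the stem ends in a vowel (*java*, *etbujo*).
The final sound of *savasus* is /s/, which is a sibilant, so the suffix is -ehe, giving *savasusehe*.
*rih* — final sound /h/ (a non-sibilant consonant) → -eb → *riheb*.
The final sound of *fekohda* is /a/, which is a vowel, so the suffix is -ri, giving *fekohdari*.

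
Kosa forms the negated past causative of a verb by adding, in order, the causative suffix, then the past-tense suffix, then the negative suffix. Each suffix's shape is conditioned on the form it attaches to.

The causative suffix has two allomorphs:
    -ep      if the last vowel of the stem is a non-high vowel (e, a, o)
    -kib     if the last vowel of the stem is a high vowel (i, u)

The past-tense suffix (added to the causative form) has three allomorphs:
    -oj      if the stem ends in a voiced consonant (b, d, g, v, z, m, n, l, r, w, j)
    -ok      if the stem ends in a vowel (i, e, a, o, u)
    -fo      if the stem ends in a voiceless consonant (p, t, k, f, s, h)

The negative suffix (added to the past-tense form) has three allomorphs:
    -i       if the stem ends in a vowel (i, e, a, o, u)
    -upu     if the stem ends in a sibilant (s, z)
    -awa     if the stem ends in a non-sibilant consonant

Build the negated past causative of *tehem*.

tehemepfoi

Since the last vowel of *tehem* is /e/ (a non-high vowel), it takes -ep, giving *tehemep*.
Since the final sound of the causative form *tehemep* is /p/ (a voiceless consonant), it takes -fo, giving *tehemepfo*.
The past-tense form *tehemepfo* — final sound /o/ (a vowel) → -i → *tehemepfoi*.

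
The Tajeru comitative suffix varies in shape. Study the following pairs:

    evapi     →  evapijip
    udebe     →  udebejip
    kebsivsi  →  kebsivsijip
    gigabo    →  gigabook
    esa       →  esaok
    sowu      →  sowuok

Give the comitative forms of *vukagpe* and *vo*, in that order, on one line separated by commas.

The pattern is front/back vowel harmony: -jip when the last vowel of the stem is a front vowel (*evapi*, *udebe*, *kebsivsi*); -ok when the last vowel of the stem is a back vowel (*gigabo*, *esa*, *sowu*).
The last vowel of *vukagpe* is /e/, which is a front vowel, so the suffix is -jip, giving *vukagpejip*.
Since the last vowel of *vo* is /o/ (a back vowel), it takes -ok, giving *vook*.

vukagpejip, vook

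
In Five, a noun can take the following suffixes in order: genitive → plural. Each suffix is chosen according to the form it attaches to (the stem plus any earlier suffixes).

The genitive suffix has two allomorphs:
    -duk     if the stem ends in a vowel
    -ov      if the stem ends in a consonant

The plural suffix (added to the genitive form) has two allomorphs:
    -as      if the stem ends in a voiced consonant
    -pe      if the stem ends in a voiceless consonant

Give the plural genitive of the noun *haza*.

The final sound of *haza* is /a/, which is a vowel, so the genitive suffix is -duk, giving *hazaduk*.
Since the final consonant of the genitive form *hazaduk* is /k/ (voiceless), it takes -pe, giving *hazadukpe*.

hazadukpe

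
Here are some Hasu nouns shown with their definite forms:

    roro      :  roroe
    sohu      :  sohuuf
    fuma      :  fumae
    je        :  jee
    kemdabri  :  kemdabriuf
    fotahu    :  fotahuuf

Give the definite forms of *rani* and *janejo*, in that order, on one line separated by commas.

raniuf, janejoe

The pattern is height harmony: -uf when the last vowel of the stem is a high vowel (*sohu*, *kemdabri*, *fotahu*); -e when the last vowel of the stem is a non-high vowel (*roro*, *fuma*, *je*).
The last vowel of *rani* is /i/, which is a high vowel, so the suffix is -uf, giving *raniuf*.
*janejo* — last vowel /o/ (a non-high vowel) → -e → *janejoe*.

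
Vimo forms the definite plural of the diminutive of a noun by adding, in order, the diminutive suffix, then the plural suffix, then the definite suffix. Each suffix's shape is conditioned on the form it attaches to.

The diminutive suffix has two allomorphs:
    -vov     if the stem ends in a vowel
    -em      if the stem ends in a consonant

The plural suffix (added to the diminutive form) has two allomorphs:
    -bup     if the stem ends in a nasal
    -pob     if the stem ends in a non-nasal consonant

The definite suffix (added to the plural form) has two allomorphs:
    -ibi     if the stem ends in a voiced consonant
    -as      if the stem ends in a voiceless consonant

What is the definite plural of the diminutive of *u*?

uvovpobibi

*u*: final sound = /u/, a vowel → -vov → *uvov*.
The diminutive form *uvov* — final consonant /v/ (non-nasal) → -pob → *uvovpob*.
Since the final consonant of the plural form *uvovpob* is /b/ (voiced), it takes -ibi, giving *uvovpobibi*.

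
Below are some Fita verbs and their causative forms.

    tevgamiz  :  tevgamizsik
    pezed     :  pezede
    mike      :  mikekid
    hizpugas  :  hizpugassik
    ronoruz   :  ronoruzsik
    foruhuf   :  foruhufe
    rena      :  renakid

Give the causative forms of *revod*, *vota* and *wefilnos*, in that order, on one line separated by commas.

revode, votakid, wefilnossik

Looking at the final sound of each stem: -sik when the stem ends in a sibilant (*tevgamiz*, *hizpugas*, *ronoruz*); -e when the stem ends in a non-sibilant consonant (*pezed*, *foruhuf*); -kid when the stem ends in a vowel (*mike*, *rena*).
The final sound of *revod* is /d/, which is a non-sibilant consonant, so the suffix is -e, giving *revode*.
The final sound of *vota* is /a/, which is a vowel, so the suffix is -kid, giving *votakid*.
The final sound of *wefilnos* is /s/, which is a sibilant, so the suffix is -sik, giving *wefilnossik*.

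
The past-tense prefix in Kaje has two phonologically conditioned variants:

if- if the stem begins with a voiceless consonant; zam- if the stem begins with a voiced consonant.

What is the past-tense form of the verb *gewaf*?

zamgewaf

*gewaf* — first consonant /g/ (voiced) → zam- → *zamgewaf*.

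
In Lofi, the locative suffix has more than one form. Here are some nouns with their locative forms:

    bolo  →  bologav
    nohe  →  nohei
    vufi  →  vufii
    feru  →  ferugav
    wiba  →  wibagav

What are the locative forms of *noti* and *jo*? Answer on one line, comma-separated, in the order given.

notii, jogav

The pattern is front/back vowel harmony: -i when the last vowel of the stem is a front vowel (*nohe*, *vufi*); -gav when the last vowel of the stem is a back vowel (*bolo*, *feru*, *wiba*).
The last vowel of *noti* is /i/, which is a front vowel, so the suffix is -i, giving *notii*.
The last vowel of *jo* is /o/, which is a back vowel, so the suffix is -gav, giving *jogav*.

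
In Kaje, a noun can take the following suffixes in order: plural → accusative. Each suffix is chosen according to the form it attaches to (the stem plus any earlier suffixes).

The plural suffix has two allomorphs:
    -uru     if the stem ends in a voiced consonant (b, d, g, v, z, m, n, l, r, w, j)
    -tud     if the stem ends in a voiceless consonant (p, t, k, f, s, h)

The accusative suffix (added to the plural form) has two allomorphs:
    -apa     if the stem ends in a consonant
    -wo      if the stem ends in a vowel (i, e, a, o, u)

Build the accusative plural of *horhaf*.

horhaftudapa

The final consonant of *horhaf* is /f/, which is voiceless, so the plural suffix is -tud, giving *horhaftud*.
The plural form *horhaftud* — final sound /d/ (a consonant) → -apa → *horhaftudapa*.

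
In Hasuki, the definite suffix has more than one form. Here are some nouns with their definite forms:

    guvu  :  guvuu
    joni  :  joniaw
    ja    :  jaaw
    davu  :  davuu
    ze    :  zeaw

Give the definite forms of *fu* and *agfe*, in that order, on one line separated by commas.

fuu, agfeaw

Looking at the last vowel of each stem: -u when the last vowel of the stem is a rounded vowel (*guvu*, *davu*); -aw when the last vowel of the stem is an unrounded vowel (*joni*, *ja*, *ze*).
*fu* — last vowel /u/ (a rounded vowel) → -u → *fuu*.
*agfe*: last vowel = /e/, an unrounded vowel → -aw → *agfeaw*.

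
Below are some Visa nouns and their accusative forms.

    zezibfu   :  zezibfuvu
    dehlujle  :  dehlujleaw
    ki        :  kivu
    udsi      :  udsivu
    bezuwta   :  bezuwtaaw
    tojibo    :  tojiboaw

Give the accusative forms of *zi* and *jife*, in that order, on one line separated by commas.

The suffix is conditioned by the last vowel: -vu when the last vowel of the stem is a high vowel (*zezibfu*, *ki*, *udsi*); -aw when the last vowel of the stem is a non-high vowel (*dehlujle*, *bezuwta*, *tojibo*).
Since the last vowel of *zi* is /i/ (a high vowel), it takes -vu, giving *zivu*.
Since the last vowel of *jife* is /e/ (a non-high vowel), it takes -aw, giving *jifeaw*.

zivu, jifeaw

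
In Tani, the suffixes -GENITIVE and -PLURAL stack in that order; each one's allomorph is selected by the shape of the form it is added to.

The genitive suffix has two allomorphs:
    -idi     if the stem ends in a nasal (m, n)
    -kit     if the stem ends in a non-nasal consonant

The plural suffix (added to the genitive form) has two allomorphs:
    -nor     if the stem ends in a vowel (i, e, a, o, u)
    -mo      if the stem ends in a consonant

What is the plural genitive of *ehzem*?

*ehzem* — final consonant /m/ (a nasal) → -idi → *ehzemidi*.
The genitive form *ehzemidi*: final sound = /i/, a vowel → -nor → *ehzemidinor*.

ehzemidinor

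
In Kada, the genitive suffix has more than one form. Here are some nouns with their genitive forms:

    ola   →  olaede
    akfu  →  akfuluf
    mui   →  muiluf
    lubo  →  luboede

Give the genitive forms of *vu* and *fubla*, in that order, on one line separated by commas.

vuluf, fublaede

Looking at the last vowel of each stem: -luf when the last vowel of the stem is a high vowel (*akfu*, *mui*); -ede when the last vowel of the stem is a non-high vowel (*ola*, *lubo*).
Since the last vowel of *vu* is /u/ (a high vowel), it takes -luf, giving *vuluf*.
*fubla*: last vowel = /a/, a non-high vowel → -ede → *fublaede*.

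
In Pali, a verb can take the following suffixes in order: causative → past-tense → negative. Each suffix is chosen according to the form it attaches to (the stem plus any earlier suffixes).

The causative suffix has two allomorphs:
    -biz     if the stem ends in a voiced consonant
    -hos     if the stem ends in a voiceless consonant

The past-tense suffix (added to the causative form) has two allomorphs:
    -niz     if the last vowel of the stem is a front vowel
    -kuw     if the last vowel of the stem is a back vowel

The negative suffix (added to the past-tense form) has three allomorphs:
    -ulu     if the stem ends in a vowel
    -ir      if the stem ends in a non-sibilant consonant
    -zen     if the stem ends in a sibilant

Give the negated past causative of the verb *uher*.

uherbiznizzen

The final consonant of *uher* is /r/, which is voiced, so the causative suffix is -biz, giving *uherbiz*.
The causative form *uherbiz*: last vowel = /i/, a front vowel → -niz → *uherbizniz*.
The past-tense form *uherbizniz*: final sound = /z/, a sibilant → -zen → *uherbiznizzen*.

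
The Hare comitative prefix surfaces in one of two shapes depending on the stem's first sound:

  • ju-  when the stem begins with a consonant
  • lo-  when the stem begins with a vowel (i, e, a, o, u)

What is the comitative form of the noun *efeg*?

loefeg

*efeg* — first sound /e/ (a vowel) → lo- → *loefeg*.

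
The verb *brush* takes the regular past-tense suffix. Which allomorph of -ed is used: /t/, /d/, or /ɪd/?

/t/

The stem *brush* ends in a voiceless consonant other than /t/.
The -ed suffix is realized as /ɪd/ after /t, d/; as /t/ after other voiceless consonants; and as /d/ after other voiced sounds.
So -ed on *brush* is pronounced /t/.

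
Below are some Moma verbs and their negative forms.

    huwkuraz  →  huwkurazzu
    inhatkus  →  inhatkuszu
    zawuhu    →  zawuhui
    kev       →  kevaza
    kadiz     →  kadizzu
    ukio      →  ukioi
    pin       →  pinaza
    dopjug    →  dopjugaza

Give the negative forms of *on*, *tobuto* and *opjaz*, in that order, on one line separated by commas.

Looking at the final sound of each stem: -zu when the stem ends in a sibilant (*huwkuraz*, *inhatkus*, *kadiz*); -aza when the stem ends in a non-sibilant consonant (*kev*, *pin*, *dopjug*); -i when the stem ends in a vowel (*zawuhu*, *ukio*).
Since the final sound of *on* is /n/ (a non-sibilant consonant), it takes -aza, giving *onaza*.
*tobuto*: final sound = /o/, a vowel → -i → *tobutoi*.
*opjaz*: final sound = /z/, a sibilant → -zu → *opjazzu*.

onaza, tobutoi, opjazzu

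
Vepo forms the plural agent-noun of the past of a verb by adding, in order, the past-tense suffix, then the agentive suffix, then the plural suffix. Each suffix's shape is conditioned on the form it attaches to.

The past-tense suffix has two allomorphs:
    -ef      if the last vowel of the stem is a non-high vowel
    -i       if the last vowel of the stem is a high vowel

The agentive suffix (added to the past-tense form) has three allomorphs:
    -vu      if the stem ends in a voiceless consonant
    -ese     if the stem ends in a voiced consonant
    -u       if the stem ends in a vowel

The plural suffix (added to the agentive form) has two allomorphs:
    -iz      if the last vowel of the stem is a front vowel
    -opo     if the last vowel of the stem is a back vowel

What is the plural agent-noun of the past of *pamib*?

pamibiuopo

The last vowel of *pamib* is /i/, which is a high vowel, so the past-tense suffix is -i, giving *pamibi*.
Since the final sound of the past-tense form *pamibi* is /i/ (a vowel), it takes -u, giving *pamibiu*.
Since the last vowel of the agentive form *pamibiu* is /u/ (a back vowel), it takes -opo, giving *pamibiuopo*.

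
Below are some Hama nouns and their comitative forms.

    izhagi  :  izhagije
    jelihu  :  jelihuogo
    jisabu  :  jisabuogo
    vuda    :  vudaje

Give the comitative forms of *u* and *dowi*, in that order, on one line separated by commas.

The alternation tracks the last vowel of the stem — -ogo when the last vowel of the stem is a rounded vowel (*jelihu*, *jisabu*); -je when the last vowel of the stem is an unrounded vowel (*izhagi*, *vuda*).
The last vowel of *u* is /u/, which is a rounded vowel, so the suffix is -ogo, giving *uogo*.
*dowi* — last vowel /i/ (an unrounded vowel) → -je → *dowije*.

uogo, dowije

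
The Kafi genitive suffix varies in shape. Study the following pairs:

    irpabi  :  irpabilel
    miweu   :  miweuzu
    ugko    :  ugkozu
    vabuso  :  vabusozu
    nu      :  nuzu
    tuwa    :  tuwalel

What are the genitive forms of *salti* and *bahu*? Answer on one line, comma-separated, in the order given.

saltilel, bahuzu

The pattern is rounding harmony: -zu when the last vowel of the stem is a rounded vowel (*miweu*, *ugko*, *vabuso*, *nu*); -lel when the last vowel of the stem is an unrounded vowel (*irpabi*, *tuwa*).
*salti*: last vowel = /i/, an unrounded vowel → -lel → *saltilel*.
Since the last vowel of *bahu* is /u/ (a rounded vowel), it takes -zu, giving *bahuzu*.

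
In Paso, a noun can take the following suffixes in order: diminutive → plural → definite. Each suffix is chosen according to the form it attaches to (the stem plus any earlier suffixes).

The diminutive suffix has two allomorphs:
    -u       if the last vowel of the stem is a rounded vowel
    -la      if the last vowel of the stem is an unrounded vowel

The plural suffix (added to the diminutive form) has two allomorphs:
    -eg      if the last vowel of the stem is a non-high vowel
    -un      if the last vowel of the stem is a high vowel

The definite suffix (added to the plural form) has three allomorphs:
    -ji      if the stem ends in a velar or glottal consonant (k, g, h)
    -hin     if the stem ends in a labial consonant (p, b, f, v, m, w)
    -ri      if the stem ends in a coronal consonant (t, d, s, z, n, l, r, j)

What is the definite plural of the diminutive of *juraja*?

jurajalaegji

*juraja*: last vowel = /a/, an unrounded vowel → -la → *jurajala*.
The diminutive form *jurajala* — last vowel /a/ (a non-high vowel) → -eg → *jurajalaeg*.
The plural form *jurajalaeg*: final consonant = /g/, velar/glottal → -ji → *jurajalaegji*.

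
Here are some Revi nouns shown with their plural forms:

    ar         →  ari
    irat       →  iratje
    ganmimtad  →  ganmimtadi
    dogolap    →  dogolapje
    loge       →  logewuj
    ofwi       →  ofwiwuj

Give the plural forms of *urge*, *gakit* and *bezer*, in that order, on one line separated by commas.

The suffix is conditioned by the final sound: -je when the stem ends in a voiceless consonant (*irat*, *dogolap*); -i when the stem ends in a voiced consonant (*ar*, *ganmimtad*); -wuj when the stem ends in a vowel (*loge*, *ofwi*).
The final sound of *urge* is /e/, which is a vowel, so the suffix is -wuj, giving *urgewuj*.
The final sound of *gakit* is /t/, which is a voiceless consonant, so the suffix is -je, giving *gakitje*.
*bezer*: final sound = /r/, a voiced consonant → -i → *bezeri*.

urgewuj, gakitje, bezeri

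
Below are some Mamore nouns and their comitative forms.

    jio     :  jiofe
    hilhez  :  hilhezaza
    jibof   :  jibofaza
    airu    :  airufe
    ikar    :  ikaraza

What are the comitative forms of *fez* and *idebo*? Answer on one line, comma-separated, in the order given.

fezaza, idebofe

Looking at the final sound of each stem: -aza when the stem ends in a consonant (*hilhez*, *jibof*, *ikar*); -fe when the stem ends in a vowel (*jio*, *airu*).
*fez*: final sound = /z/, a consonant → -aza → *fezaza*.
The final sound of *idebo* is /o/, which is a vowel, so the suffix is -fe, giving *idebofe*.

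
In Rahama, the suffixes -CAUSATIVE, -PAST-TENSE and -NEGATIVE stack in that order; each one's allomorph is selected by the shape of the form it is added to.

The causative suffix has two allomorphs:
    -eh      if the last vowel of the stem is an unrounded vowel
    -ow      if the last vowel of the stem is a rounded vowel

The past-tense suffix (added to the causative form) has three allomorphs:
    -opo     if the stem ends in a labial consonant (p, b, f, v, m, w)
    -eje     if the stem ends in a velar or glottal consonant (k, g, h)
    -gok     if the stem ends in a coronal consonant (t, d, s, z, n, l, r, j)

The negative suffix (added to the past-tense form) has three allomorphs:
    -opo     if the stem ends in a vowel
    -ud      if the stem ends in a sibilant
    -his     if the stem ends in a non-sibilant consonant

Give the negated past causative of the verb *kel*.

The last vowel of *kel* is /e/, which is an unrounded vowel, so the causative suffix is -eh, giving *keleh*.
The causative form *keleh*: final consonant = /h/, velar/glottal → -eje → *keleheje*.
The final sound of the past-tense form *keleheje* is /e/, which is a vowel, so the negative suffix is -opo, giving *kelehejeopo*.

kelehejeopo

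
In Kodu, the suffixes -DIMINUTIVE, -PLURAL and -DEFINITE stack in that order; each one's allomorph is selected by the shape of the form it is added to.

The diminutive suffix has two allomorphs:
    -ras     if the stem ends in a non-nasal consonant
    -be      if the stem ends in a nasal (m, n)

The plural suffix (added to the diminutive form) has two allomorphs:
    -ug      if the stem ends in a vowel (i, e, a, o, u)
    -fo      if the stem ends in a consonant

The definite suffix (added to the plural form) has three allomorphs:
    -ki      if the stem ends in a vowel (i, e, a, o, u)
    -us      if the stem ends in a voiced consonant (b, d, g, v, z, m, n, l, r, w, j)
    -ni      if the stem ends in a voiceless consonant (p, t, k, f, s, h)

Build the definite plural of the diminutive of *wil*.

Since the final consonant of *wil* is /l/ (non-nasal), it takes -ras, giving *wilras*.
The diminutive form *wilras*: final sound = /s/, a consonant → -fo → *wilrasfo*.
The plural form *wilrasfo* — final sound /o/ (a vowel) → -ki → *wilrasfoki*.

wilrasfoki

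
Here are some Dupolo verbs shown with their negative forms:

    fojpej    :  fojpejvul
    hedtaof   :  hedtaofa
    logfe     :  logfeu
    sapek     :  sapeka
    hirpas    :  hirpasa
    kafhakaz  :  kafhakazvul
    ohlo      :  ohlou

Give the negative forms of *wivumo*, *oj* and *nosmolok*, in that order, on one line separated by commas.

wivumou, ojvul, nosmoloka

The suffix is conditioned by the final sound: -a when the stem ends in a voiceless consonant (*hedtaof*, *sapek*, *hirpas*); -vul when the stem ends in a voiced consonant (*fojpej*, *kafhakaz*); -u when the stem ends in a vowel (*logfe*, *ohlo*).
The final sound of *wivumo* is /o/, which is a vowel, so the suffix is -u, giving *wivumou*.
The final sound of *oj* is /j/, which is a voiced consonant, so the suffix is -vul, giving *ojvul*.
*nosmolok*: final sound = /k/, a voiceless consonant → -a → *nosmoloka*.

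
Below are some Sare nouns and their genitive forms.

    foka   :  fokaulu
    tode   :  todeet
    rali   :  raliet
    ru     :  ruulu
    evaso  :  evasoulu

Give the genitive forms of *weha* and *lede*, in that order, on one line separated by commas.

The suffix is conditioned by the last vowel: -et when the last vowel of the stem is a front vowel (*tode*, *rali*); -ulu when the last vowel of the stem is a back vowel (*foka*, *ru*, *evaso*).
Since the last vowel of *weha* is /a/ (a back vowel), it takes -ulu, giving *wehaulu*.
Since the last vowel of *lede* is /e/ (a front vowel), it takes -et, giving *ledeet*.

wehaulu, ledeet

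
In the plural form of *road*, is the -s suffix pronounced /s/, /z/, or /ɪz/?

/z/

The stem *road* ends in a voiced non-sibilant sound.
The plural suffix surfaces as /ɪz/ after sibilants, /s/ after other voiceless consonants, and /z/ after other voiced sounds.
So the plural -s on *road* is pronounced /z/.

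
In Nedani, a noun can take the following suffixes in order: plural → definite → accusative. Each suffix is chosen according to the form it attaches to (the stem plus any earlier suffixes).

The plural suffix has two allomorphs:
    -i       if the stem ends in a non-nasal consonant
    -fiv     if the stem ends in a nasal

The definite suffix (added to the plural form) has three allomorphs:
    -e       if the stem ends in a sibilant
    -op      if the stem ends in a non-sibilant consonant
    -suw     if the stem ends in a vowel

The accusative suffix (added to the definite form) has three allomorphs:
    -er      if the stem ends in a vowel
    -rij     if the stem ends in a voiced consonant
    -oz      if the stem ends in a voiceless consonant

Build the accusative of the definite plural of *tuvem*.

tuvemfivopoz

Since the final consonant of *tuvem* is /m/ (a nasal), it takes -fiv, giving *tuvemfiv*.
The plural form *tuvemfiv*: final sound = /v/, a non-sibilant consonant → -op → *tuvemfivop*.
The definite form *tuvemfivop*: final sound = /p/, a voiceless consonant → -oz → *tuvemfivopoz*.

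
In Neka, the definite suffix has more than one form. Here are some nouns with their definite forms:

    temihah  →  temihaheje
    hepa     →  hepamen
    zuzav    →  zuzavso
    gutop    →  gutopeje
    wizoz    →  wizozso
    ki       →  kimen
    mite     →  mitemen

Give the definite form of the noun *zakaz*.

zakazso

The suffix is conditioned by the final sound: -eje when the stem ends in a voiceless consonant (*temihah*, *gutop*); -so when the stem ends in a voiced consonant (*zuzav*, *wizoz*); -men when the stem ends in a vowel (*hepa*, *ki*, *mite*).
Since the final sound of *zakaz* is /z/ (a voiced consonant), it takes -so, giving *zakazso*.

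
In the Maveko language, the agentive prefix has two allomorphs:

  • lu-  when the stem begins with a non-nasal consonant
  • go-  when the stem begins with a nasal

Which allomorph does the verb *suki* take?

*suki*: first consonant = /s/, non-nasal → lu-.

lu-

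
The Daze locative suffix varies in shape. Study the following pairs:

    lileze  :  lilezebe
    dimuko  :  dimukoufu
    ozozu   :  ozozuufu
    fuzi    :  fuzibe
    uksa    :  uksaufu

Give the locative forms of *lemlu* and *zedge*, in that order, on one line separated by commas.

lemluufu, zedgebe

The pattern is front/back vowel harmony: -be when the last vowel of the stem is a front vowel (*lileze*, *fuzi*); -ufu when the last vowel of the stem is a back vowel (*dimuko*, *ozozu*, *uksa*).
*lemlu*: last vowel = /u/, a back vowel → -ufu → *lemluufu*.
Since the last vowel of *zedge* is /e/ (a front vowel), it takes -be, giving *zedgebe*.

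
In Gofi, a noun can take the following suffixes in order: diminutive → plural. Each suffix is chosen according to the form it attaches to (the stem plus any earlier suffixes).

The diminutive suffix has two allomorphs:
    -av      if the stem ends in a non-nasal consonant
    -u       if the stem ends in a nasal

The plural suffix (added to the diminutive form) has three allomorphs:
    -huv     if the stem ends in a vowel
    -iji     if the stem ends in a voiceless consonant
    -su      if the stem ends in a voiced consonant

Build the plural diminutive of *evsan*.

evsanuhuv

*evsan*: final consonant = /n/, a nasal → -u → *evsanu*.
Since the final sound of the diminutive form *evsanu* is /u/ (a vowel), it takes -huv, giving *evsanuhuv*.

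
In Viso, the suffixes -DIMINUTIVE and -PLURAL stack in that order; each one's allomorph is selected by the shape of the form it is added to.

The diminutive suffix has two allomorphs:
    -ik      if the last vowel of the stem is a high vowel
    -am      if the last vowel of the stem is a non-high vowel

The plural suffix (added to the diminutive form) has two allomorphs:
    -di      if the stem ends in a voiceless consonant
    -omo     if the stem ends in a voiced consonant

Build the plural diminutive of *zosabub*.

zosabubikdi

The last vowel of *zosabub* is /u/, which is a high vowel, so the diminutive suffix is -ik, giving *zosabubik*.
The final consonant of the diminutive form *zosabubik* is /k/, which is voiceless, so the plural suffix is -di, giving *zosabubikdi*.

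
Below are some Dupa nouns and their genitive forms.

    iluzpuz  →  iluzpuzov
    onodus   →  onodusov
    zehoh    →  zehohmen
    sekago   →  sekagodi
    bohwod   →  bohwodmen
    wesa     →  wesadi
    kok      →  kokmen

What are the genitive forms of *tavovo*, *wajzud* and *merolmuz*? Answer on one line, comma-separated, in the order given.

The suffix is conditioned by the final sound: -ov when the stem ends in a sibilant (*iluzpuz*, *onodus*); -men when the stem ends in a non-sibilant consonant (*zehoh*, *bohwod*, *kok*); -di when the stem ends in a vowel (*sekago*, *wesa*).
The final sound of *tavovo* is /o/, which is a vowel, so the suffix is -di, giving *tavovodi*.
The final sound of *wajzud* is /d/, which is a non-sibilant consonant, so the suffix is -men, giving *wajzudmen*.
Since the final sound of *merolmuz* is /z/ (a sibilant), it takes -ov, giving *merolmuzov*.

tavovodi, wajzudmen, merolmuzov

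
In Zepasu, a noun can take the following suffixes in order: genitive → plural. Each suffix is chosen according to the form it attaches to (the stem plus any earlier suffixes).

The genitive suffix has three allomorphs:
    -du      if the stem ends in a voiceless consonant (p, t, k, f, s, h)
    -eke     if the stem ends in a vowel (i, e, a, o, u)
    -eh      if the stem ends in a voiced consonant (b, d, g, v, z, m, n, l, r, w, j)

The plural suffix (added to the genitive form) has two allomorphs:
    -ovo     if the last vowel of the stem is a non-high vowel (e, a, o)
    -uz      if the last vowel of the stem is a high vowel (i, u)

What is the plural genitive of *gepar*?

Since the final sound of *gepar* is /r/ (a voiced consonant), it takes -eh, giving *gepareh*.
The last vowel of the genitive form *gepareh* is /e/, which is a non-high vowel, so the plural suffix is -ovo, giving *geparehovo*.

geparehovo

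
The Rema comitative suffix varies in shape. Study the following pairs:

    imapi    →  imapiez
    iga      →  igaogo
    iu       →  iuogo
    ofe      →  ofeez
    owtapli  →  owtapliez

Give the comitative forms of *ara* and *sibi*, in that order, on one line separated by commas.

araogo, sibiez

The suffix is conditioned by the last vowel: -ez when the last vowel of the stem is a front vowel (*imapi*, *ofe*, *owtapli*); -ogo when the last vowel of the stem is a back vowel (*iga*, *iu*).
*ara*: last vowel = /a/, a back vowel → -ogo → *araogo*.
*sibi* — last vowel /i/ (a front vowel) → -ez → *sibiez*.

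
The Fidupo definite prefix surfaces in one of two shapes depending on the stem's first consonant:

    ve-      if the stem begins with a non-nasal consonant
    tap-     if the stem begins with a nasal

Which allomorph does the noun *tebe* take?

ve-

The first consonant of *tebe* is /t/, which is non-nasal, so the prefix is ve-.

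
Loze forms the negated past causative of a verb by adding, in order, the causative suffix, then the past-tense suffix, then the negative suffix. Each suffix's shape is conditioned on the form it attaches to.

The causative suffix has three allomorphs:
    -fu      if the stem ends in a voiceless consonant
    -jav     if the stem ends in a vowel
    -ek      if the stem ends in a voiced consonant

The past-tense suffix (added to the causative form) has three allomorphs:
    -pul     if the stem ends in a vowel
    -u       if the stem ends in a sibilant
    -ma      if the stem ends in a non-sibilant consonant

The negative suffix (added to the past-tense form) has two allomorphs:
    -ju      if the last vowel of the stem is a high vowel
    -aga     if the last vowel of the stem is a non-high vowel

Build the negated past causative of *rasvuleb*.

The final sound of *rasvuleb* is /b/, which is a voiced consonant, so the causative suffix is -ek, giving *rasvulebek*.
The causative form *rasvulebek* — final sound /k/ (a non-sibilant consonant) → -ma → *rasvulebekma*.
The past-tense form *rasvulebekma*: last vowel = /a/, a non-high vowel → -aga → *rasvulebekmaaga*.

rasvulebekmaaga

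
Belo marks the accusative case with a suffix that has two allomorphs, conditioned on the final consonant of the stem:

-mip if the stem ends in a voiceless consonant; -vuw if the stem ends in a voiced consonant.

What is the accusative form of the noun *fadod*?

fadodvuw

Since the final consonant of *fadod* is /d/ (voiced), it takes -vuw, giving *fadodvuw*.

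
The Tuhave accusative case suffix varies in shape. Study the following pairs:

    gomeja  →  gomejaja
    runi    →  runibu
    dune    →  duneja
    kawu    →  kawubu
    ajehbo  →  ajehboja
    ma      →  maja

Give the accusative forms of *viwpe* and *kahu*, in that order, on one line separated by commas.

viwpeja, kahubu

The alternation tracks the last vowel of the stem — -bu when the last vowel of the stem is a high vowel (*runi*, *kawu*); -ja when the last vowel of the stem is a non-high vowel (*gomeja*, *dune*, *ajehbo*, *ma*).
Since the last vowel of *viwpe* is /e/ (a non-high vowel), it takes -ja, giving *viwpeja*.
Since the last vowel of *kahu* is /u/ (a high vowel), it takes -bu, giving *kahubu*.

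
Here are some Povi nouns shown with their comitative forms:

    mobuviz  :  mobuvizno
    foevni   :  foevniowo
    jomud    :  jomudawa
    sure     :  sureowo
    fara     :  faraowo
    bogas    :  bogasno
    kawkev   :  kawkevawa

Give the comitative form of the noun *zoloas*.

zoloasno

The alternation tracks the final sound of the stem — -no when the stem ends in a sibilant (*mobuviz*, *bogas*); -awa when the stem ends in a non-sibilant consonant (*jomud*, *kawkev*); -owo when the stem ends in a vowel (*foevni*, *sure*, *fara*).
*zoloas* — final sound /s/ (a sibilant) → -no → *zoloasno*.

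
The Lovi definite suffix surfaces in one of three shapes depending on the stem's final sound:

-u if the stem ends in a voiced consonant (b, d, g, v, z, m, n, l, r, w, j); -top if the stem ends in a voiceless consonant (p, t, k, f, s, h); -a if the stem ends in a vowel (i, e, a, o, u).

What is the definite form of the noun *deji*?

Since the final sound of *deji* is /i/ (a vowel), it takes -a, giving *dejia*.

dejia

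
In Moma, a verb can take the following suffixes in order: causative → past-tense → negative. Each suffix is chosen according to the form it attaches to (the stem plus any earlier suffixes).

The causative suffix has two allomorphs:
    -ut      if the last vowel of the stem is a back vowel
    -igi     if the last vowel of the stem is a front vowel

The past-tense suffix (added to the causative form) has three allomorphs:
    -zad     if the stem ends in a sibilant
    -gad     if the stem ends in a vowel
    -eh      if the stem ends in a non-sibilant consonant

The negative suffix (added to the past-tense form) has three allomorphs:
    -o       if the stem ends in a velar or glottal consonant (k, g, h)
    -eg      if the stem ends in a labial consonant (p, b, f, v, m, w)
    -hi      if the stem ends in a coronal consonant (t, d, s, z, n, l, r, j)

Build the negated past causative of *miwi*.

miwiigigadhi

The last vowel of *miwi* is /i/, which is a front vowel, so the causative suffix is -igi, giving *miwiigi*.
The causative form *miwiigi* — final sound /i/ (a vowel) → -gad → *miwiigigad*.
The past-tense form *miwiigigad*: final consonant = /d/, coronal → -hi → *miwiigigadhi*.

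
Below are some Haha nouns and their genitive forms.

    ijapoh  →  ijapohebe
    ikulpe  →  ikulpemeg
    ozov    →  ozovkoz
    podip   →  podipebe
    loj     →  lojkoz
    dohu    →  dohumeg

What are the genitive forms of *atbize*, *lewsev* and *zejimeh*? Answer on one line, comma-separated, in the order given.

atbizemeg, lewsevkoz, zejimehebe

The alternation tracks the final sound of the stem — -ebe when the stem ends in a voiceless consonant (*ijapoh*, *podip*); -koz when the stem ends in a voiced consonant (*ozov*, *loj*); -meg when the stem ends in a vowel (*ikulpe*, *dohu*).
The final sound of *atbize* is /e/, which is a vowel, so the suffix is -meg, giving *atbizemeg*.
*lewsev*: final sound = /v/, a voiced consonant → -koz → *lewsevkoz*.
*zejimeh* — final sound /h/ (a voiceless consonant) → -ebe → *zejimehebe*.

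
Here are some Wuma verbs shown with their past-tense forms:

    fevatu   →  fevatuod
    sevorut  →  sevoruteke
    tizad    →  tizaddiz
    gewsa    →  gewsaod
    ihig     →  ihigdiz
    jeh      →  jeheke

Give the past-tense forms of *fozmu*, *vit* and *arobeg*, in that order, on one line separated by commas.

fozmuod, viteke, arobegdiz

The alternation tracks the final sound of the stem — -eke when the stem ends in a voiceless consonant (*sevorut*, *jeh*); -diz when the stem ends in a voiced consonant (*tizad*, *ihig*); -od when the stem ends in a vowel (*fevatu*, *gewsa*).
The final sound of *fozmu* is /u/, which is a vowel, so the suffix is -od, giving *fozmuod*.
The final sound of *vit* is /t/, which is a voiceless consonant, so the suffix is -eke, giving *viteke*.
*arobeg* — final sound /g/ (a voiced consonant) → -diz → *arobegdiz*.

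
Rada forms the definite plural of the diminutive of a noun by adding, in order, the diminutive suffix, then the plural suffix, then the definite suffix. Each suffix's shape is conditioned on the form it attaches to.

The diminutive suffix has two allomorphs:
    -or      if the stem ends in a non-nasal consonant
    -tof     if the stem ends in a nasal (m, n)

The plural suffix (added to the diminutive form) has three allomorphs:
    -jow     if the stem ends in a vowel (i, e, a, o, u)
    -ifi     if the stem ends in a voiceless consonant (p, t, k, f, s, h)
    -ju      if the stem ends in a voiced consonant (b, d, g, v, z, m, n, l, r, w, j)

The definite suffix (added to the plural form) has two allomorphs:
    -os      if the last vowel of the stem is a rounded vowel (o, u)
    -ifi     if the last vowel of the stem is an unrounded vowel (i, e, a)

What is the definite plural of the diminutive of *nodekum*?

*nodekum* — final consonant /m/ (a nasal) → -tof → *nodekumtof*.
The diminutive form *nodekumtof*: final sound = /f/, a voiceless consonant → -ifi → *nodekumtofifi*.
The plural form *nodekumtofifi* — last vowel /i/ (an unrounded vowel) → -ifi → *nodekumtofifiifi*.

nodekumtofifiifi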